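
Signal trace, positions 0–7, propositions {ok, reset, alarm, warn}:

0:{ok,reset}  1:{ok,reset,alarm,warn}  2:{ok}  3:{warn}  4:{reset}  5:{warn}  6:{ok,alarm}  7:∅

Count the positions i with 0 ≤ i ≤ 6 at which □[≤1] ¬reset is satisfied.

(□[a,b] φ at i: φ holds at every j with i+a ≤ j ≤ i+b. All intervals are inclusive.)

3

Evaluate at each i in [0,6]:
  i=0: ✗ (fails at j=0)
  i=1: ✗ (fails at j=1)
  i=2: ✓ (all of [2,3])
  i=3: ✗ (fails at j=4)
  i=4: ✗ (fails at j=4)
  i=5: ✓ (all of [5,6])
  i=6: ✓ (all of [6,7])
Positions where it holds: {2, 5, 6} → 3.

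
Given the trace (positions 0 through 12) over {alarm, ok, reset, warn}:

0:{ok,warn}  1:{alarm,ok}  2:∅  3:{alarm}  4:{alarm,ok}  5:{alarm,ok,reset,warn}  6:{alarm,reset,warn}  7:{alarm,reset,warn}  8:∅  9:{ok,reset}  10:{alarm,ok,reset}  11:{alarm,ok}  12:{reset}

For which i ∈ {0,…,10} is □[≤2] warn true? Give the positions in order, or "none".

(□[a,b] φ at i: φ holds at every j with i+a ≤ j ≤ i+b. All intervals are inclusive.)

5

Evaluate at each i in [0,10]:
  i=0: ✗ (fails at j=1)
  i=1: ✗ (fails at j=1)
  i=2: ✗ (fails at j=2)
  i=3: ✗ (fails at j=3)
  i=4: ✗ (fails at j=4)
  i=5: ✓ (all of [5,7])
  i=6: ✗ (fails at j=8)
  i=7: ✗ (fails at j=8)
  i=8: ✗ (fails at j=8)
  i=9: ✗ (fails at j=9)
  i=10: ✗ (fails at j=10)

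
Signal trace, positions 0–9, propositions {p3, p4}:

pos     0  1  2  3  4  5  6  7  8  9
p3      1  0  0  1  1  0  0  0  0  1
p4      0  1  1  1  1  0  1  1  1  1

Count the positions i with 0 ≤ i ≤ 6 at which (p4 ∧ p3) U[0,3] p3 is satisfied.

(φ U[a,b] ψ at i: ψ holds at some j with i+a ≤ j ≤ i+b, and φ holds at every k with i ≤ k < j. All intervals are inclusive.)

3

Evaluate at each i in [0,6]:
  i=0: ✓ (rhs at j=0)
  i=1: ✗ (lhs fails at k=1 before rhs at j=3)
  i=2: ✗ (lhs fails at k=2 before rhs at j=3)
  i=3: ✓ (rhs at j=3)
  i=4: ✓ (rhs at j=4)
  i=5: ✗ (no rhs in [5,8])
  i=6: ✗ (lhs fails at k=6 before rhs at j=9)
Positions where it holds: {0, 3, 4} → 3.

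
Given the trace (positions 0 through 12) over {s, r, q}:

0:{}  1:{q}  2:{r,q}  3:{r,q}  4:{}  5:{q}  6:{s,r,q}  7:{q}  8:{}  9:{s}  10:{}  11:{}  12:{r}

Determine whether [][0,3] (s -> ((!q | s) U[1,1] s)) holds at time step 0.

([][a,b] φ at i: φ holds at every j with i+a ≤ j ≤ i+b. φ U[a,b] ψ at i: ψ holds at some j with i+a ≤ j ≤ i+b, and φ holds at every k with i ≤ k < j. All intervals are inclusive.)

Holds

Check (s -> ((!q | s) U[1,1] s)) at every j in [0,3]:
  j=0: antecedent false → ✓
  j=1: antecedent false → ✓
  j=2: antecedent false → ✓
  j=3: antecedent false → ✓
All positions satisfy it → formula holds.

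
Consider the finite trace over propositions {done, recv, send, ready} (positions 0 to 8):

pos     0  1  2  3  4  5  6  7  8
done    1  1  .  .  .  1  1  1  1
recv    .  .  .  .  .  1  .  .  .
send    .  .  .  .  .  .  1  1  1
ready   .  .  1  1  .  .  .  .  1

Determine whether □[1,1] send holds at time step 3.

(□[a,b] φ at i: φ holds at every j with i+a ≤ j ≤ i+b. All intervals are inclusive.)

Check send at every j in [4,4]:
  j=4: false
Fails at j=4 → formula fails.

False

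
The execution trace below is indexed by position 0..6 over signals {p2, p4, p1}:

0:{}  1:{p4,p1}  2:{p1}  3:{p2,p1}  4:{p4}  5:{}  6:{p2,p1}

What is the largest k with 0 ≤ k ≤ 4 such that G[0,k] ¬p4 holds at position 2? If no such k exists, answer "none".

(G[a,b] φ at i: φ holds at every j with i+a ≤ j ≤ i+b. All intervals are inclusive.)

¬p4 must hold from j=2 onward; find where it first fails.
  j=2: holds
  j=3: holds
  j=4: fails
Holds on [2,3], so largest k = 1.

1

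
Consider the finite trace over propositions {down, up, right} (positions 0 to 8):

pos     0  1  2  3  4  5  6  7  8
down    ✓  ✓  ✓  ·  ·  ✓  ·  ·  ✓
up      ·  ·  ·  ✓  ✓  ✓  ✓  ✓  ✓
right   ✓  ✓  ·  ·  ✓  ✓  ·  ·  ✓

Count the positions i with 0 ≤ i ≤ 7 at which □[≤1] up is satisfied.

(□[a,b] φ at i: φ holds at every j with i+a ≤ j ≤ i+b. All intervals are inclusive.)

5

Evaluate at each i in [0,7]:
  i=0: ✗ (fails at j=0)
  i=1: ✗ (fails at j=1)
  i=2: ✗ (fails at j=2)
  i=3: ✓ (all of [3,4])
  i=4: ✓ (all of [4,5])
  i=5: ✓ (all of [5,6])
  i=6: ✓ (all of [6,7])
  i=7: ✓ (all of [7,8])
Positions where it holds: {3, 4, 5, 6, 7} → 5.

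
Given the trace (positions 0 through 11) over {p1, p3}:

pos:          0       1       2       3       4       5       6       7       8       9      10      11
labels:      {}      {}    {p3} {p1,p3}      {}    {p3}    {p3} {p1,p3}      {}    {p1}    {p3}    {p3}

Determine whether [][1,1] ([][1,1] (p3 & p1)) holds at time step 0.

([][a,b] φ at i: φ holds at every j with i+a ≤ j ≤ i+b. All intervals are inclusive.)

Check [][1,1] (p3 & p1) at every j in [1,1]:
  j=1: fails at 2
Fails at j=1 → formula fails.

False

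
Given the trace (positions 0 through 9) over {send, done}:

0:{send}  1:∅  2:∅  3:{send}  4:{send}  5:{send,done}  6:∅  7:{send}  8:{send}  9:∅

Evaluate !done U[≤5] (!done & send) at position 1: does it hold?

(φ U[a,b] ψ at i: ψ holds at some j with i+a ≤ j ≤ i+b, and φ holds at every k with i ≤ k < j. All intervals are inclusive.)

Yes

Need some j in [1,6] with (!done & send), and !done at every k in [1,j-1].
  j=1: (!done & send) false.
  j=2: (!done & send) false.
  j=3: (!done & send) holds; !done holds at every k in [1,2] → satisfied.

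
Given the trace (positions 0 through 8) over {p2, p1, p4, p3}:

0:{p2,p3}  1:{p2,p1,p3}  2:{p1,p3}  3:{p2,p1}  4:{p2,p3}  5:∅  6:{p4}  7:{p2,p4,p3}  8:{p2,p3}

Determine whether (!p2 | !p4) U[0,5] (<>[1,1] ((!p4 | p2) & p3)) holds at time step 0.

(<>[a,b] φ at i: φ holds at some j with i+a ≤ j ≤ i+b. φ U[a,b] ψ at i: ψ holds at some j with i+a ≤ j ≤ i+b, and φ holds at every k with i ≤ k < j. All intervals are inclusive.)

Need some j in [0,5] with <>[1,1] ((!p4 | p2) & p3), and (!p2 | !p4) at every k in [0,j-1].
  j=0: <>[1,1] ((!p4 | p2) & p3) holds; no prefix to check → satisfied.

Holds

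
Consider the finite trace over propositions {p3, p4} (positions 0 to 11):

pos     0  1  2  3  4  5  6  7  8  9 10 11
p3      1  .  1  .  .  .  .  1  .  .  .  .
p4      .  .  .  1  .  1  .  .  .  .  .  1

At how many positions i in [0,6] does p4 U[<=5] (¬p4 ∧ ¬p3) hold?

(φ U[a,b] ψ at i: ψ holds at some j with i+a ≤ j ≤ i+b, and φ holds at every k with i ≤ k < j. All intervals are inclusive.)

Evaluate at each i in [0,6]:
  i=0: ✗ (lhs fails at k=0 before rhs at j=1)
  i=1: ✓ (rhs at j=1)
  i=2: ✗ (lhs fails at k=2 before rhs at j=4)
  i=3: ✓ (rhs at j=4; lhs holds on [3,3])
  i=4: ✓ (rhs at j=4)
  i=5: ✓ (rhs at j=6; lhs holds on [5,5])
  i=6: ✓ (rhs at j=6)
Positions where it holds: {1, 3, 4, 5, 6} → 5.

5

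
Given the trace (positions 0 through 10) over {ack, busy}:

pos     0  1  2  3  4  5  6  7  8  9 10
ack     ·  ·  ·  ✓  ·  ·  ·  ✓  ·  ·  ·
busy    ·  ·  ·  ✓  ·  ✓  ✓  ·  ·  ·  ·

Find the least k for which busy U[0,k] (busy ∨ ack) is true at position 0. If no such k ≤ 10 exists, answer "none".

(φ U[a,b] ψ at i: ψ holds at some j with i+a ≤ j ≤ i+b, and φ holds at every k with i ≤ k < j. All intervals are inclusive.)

Need earliest j ≥ 0 with (busy ∨ ack), and busy at every k in [0,j-1].
  j=0: rhs fails.
  j=1: rhs fails.
  j=2: rhs fails.
  j=3: rhs holds but lhs fails at k=0.
  j=4: rhs fails.
  j=5: rhs holds but lhs fails at k=0.
  j=6: rhs holds but lhs fails at k=0.
  j=7: rhs holds but lhs fails at k=0.
  j=8: rhs fails.
  j=9: rhs fails.
  j=10: rhs fails.
No witness within the range → none.

none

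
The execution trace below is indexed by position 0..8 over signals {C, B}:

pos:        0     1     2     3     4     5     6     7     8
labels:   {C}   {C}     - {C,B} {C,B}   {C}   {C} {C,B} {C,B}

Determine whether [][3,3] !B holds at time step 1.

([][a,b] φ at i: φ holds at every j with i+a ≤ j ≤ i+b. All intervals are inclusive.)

Check !B at every j in [4,4]:
  j=4: false
Fails at j=4 → formula fails.

Does not hold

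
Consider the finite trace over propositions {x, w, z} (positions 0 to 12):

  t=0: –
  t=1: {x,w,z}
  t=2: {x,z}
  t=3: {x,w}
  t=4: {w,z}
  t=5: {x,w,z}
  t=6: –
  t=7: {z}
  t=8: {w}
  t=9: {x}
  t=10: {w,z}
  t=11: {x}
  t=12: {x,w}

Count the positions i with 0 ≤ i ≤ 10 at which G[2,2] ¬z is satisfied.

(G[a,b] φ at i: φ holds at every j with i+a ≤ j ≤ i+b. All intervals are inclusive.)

Evaluate at each i in [0,10]:
  i=0: ✗ (fails at j=2)
  i=1: ✓ (all of [3,3])
  i=2: ✗ (fails at j=4)
  i=3: ✗ (fails at j=5)
  i=4: ✓ (all of [6,6])
  i=5: ✗ (fails at j=7)
  i=6: ✓ (all of [8,8])
  i=7: ✓ (all of [9,9])
  i=8: ✗ (fails at j=10)
  i=9: ✓ (all of [11,11])
  i=10: ✓ (all of [12,12])
Positions where it holds: {1, 4, 6, 7, 9, 10} → 6.

6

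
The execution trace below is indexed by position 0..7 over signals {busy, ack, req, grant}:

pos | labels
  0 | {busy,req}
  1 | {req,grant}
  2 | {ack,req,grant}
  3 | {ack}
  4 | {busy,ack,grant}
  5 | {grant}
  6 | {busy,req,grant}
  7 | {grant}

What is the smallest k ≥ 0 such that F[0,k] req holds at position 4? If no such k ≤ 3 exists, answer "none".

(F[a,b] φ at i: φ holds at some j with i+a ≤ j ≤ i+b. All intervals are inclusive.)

Scan j = 4,5,… for req:
  j=4: fails
  j=5: fails
  j=6: holds
First hit at j=6, so smallest k = 6-4 = 2.

2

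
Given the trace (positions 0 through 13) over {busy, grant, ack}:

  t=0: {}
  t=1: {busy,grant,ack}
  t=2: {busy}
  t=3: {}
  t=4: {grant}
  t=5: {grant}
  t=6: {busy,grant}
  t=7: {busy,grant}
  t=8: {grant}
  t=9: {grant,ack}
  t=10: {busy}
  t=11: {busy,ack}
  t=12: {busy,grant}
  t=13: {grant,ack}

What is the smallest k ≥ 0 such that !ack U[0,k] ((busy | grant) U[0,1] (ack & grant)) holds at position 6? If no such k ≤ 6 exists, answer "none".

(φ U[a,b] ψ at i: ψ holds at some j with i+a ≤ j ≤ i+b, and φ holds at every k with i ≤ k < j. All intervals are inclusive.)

2

Need earliest j ≥ 6 with ((busy | grant) U[0,1] (ack & grant)), and !ack at every k in [6,j-1].
  j=6: rhs fails.
  j=7: rhs fails.
  j=8: rhs holds; lhs holds on [6,7]. k = 2.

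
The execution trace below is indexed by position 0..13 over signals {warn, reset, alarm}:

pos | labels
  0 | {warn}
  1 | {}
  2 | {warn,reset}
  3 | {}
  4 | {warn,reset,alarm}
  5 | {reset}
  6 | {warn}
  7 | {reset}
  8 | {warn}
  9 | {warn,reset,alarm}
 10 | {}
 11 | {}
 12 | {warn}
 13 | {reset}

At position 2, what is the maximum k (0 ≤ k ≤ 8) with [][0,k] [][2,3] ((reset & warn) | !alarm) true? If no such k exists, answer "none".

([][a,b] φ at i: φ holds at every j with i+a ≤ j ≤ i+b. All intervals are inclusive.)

8

[][2,3] ((reset & warn) | !alarm) must hold from j=2 onward; find where it first fails.
  j=2: holds
  j=3: holds
  j=4: holds
  j=5: holds
  j=6: holds
  j=7: holds
  j=8: holds
  j=9: holds
  j=10: holds
Holds through j=10; largest k = 8.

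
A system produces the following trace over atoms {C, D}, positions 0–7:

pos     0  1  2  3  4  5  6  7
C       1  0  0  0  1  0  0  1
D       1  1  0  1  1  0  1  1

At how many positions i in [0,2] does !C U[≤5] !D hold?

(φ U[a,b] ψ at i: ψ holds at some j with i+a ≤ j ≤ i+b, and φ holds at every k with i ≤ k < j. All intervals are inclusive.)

Evaluate at each i in [0,2]:
  i=0: ✗ (lhs fails at k=0 before rhs at j=2)
  i=1: ✓ (rhs at j=2; lhs holds on [1,1])
  i=2: ✓ (rhs at j=2)
Positions where it holds: {1, 2} → 2.

2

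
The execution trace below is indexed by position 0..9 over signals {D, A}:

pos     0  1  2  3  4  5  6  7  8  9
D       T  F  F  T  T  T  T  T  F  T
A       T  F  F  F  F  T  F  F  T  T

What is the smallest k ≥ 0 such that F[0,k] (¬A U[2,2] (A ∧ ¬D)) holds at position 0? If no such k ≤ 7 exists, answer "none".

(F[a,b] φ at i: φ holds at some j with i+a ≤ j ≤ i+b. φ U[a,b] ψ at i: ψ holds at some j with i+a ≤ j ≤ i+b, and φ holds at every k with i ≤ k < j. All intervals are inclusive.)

6

Scan j = 0,1,… for (¬A U[2,2] (A ∧ ¬D)):
  j=0: fails
  j=1: fails
  j=2: fails
  j=3: fails
  j=4: fails
  j=5: fails
  j=6: holds
First hit at j=6, so smallest k = 6-0 = 6.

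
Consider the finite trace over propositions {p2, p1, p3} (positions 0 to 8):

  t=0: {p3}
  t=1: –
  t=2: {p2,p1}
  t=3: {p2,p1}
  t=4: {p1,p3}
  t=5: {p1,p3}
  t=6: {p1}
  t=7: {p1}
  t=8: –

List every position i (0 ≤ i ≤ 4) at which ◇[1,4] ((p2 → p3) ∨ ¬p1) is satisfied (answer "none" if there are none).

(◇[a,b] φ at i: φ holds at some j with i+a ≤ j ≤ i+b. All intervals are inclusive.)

0, 1, 2, 3, 4

Evaluate at each i in [0,4]:
  i=0: ✓ (witness j=1)
  i=1: ✓ (witness j=4)
  i=2: ✓ (witness j=4)
  i=3: ✓ (witness j=4)
  i=4: ✓ (witness j=5)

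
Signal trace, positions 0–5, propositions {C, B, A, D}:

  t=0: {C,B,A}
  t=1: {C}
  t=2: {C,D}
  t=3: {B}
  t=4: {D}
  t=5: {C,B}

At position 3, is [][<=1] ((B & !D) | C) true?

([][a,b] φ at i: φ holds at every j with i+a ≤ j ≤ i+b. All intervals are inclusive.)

Check ((B & !D) | C) at every j in [3,4]:
  j=3: true
  j=4: false
Fails at j=4 → formula fails.

False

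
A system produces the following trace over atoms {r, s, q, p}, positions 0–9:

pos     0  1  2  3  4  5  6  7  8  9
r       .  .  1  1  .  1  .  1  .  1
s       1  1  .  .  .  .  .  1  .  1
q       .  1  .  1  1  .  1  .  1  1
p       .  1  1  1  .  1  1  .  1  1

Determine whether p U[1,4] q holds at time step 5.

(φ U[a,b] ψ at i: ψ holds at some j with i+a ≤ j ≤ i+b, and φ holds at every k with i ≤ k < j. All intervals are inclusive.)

Need some j in [6,9] with q, and p at every k in [5,j-1].
  j=6: q holds; p holds at every k in [5,5] → satisfied.

Yes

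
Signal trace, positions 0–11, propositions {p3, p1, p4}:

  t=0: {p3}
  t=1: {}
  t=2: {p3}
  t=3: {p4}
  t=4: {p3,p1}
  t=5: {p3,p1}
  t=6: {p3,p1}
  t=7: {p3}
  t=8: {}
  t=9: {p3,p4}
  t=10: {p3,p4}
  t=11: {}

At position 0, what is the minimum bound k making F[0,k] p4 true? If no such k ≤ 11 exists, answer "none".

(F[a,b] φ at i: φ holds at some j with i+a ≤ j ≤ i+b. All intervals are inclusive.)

3

Scan j = 0,1,… for p4:
  j=0: fails
  j=1: fails
  j=2: fails
  j=3: holds
First hit at j=3, so smallest k = 3-0 = 3.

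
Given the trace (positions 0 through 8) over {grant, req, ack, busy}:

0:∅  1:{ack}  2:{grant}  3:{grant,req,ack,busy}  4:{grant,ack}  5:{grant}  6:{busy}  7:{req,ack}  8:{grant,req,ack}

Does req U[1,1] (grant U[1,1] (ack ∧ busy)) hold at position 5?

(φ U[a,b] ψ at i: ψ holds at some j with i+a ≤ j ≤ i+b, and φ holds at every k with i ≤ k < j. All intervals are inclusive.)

Need some j in [6,6] with (grant U[1,1] (ack ∧ busy)), and req at every k in [5,j-1].
  j=6: (grant U[1,1] (ack ∧ busy)) — fails.
No j in the window works → until fails.

Does not hold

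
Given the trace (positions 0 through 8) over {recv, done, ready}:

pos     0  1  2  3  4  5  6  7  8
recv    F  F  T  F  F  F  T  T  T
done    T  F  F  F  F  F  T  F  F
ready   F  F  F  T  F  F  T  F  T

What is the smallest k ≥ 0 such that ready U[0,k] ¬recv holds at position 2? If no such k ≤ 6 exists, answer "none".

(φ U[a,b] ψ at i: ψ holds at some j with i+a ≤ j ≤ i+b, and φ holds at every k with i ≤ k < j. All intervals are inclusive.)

none

Need earliest j ≥ 2 with ¬recv, and ready at every k in [2,j-1].
  j=2: rhs fails.
  j=3: rhs holds but lhs fails at k=2.
  j=4: rhs holds but lhs fails at k=2.
  j=5: rhs holds but lhs fails at k=2.
  j=6: rhs fails.
  j=7: rhs fails.
  j=8: rhs fails.
No witness within the range → none.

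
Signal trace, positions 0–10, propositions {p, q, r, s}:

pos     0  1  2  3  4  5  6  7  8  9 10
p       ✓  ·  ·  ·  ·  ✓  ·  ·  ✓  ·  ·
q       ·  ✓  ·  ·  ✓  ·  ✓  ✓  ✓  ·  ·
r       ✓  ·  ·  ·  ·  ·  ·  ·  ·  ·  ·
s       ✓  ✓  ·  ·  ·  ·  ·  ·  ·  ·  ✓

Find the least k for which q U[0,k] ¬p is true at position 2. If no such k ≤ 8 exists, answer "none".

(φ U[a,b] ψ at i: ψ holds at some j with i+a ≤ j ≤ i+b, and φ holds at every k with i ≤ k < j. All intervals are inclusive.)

0

Need earliest j ≥ 2 with ¬p, and q at every k in [2,j-1].
  j=2: rhs holds (empty prefix). k = 0.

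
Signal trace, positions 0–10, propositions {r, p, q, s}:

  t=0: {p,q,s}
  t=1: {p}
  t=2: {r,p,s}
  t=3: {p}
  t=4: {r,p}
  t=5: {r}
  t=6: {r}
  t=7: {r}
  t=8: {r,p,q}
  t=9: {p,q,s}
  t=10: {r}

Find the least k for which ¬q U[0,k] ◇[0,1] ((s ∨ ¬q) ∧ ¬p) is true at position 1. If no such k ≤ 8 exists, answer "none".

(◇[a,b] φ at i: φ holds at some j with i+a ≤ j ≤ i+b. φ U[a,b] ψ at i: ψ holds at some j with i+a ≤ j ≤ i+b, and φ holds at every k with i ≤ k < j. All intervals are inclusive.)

Need earliest j ≥ 1 with ◇[0,1] ((s ∨ ¬q) ∧ ¬p), and ¬q at every k in [1,j-1].
  j=1: rhs fails.
  j=2: rhs fails.
  j=3: rhs fails.
  j=4: rhs holds; lhs holds on [1,3]. k = 3.

3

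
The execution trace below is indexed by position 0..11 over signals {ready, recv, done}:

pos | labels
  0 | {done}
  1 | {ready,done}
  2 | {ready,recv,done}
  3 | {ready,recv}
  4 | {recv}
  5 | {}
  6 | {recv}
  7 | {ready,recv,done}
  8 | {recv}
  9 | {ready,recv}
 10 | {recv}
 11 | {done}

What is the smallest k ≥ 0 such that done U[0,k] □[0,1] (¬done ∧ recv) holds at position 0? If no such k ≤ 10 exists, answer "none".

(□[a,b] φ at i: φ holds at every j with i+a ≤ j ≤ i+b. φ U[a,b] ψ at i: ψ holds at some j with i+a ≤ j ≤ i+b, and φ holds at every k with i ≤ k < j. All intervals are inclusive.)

Need earliest j ≥ 0 with □[0,1] (¬done ∧ recv), and done at every k in [0,j-1].
  j=0: rhs fails.
  j=1: rhs fails.
  j=2: rhs fails.
  j=3: rhs holds; lhs holds on [0,2]. k = 3.

3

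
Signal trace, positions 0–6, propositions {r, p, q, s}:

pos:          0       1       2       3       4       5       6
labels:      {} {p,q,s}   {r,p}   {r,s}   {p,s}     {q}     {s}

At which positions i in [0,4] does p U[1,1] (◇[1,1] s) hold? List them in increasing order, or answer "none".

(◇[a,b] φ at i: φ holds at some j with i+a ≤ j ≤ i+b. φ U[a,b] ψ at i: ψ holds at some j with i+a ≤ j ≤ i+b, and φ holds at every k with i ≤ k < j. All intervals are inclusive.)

Evaluate at each i in [0,4]:
  i=0: ✗ (no rhs in [1,1])
  i=1: ✓ (rhs at j=2; lhs holds on [1,1])
  i=2: ✓ (rhs at j=3; lhs holds on [2,2])
  i=3: ✗ (no rhs in [4,4])
  i=4: ✓ (rhs at j=5; lhs holds on [4,4])

1, 2, 4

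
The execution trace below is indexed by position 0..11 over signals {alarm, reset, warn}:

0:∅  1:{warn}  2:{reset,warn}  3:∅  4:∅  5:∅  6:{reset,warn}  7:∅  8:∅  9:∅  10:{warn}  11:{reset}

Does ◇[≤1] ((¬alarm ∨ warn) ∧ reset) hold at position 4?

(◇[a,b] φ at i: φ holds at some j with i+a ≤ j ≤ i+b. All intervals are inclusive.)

Check ((¬alarm ∨ warn) ∧ reset) at each j in [4,5]:
  j=4: false
  j=5: false
No position in the window satisfies it → formula fails.

Does not hold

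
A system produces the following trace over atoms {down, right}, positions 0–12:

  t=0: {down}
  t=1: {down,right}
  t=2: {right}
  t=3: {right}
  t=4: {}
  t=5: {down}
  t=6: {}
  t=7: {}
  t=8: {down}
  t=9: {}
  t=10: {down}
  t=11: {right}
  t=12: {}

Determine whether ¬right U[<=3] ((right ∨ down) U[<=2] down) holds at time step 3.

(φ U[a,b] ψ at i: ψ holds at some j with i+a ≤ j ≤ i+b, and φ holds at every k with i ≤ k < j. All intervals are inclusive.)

False

Need some j in [3,6] with ((right ∨ down) U[<=2] down), and ¬right at every k in [3,j-1].
  j=3: ((right ∨ down) U[<=2] down) — fails.
  j=4: ((right ∨ down) U[<=2] down) — fails.
  j=5: ((right ∨ down) U[<=2] down) holds, but ¬right fails at k=3 → not this j.
  j=6: ((right ∨ down) U[<=2] down) — fails.
No j in the window works → until fails.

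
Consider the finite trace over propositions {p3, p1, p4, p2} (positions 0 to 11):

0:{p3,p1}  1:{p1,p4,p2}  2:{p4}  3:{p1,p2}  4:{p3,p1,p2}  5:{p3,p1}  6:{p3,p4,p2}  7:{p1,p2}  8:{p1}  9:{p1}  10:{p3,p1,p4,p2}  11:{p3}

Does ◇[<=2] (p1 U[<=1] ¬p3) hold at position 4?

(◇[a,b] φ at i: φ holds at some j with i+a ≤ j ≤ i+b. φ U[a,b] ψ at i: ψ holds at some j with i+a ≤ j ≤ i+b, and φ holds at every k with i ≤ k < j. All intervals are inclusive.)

Does not hold

Check (p1 U[<=1] ¬p3) at each j in [4,6]:
  j=4: fails
  j=5: fails
  j=6: fails
No position in the window satisfies it → formula fails.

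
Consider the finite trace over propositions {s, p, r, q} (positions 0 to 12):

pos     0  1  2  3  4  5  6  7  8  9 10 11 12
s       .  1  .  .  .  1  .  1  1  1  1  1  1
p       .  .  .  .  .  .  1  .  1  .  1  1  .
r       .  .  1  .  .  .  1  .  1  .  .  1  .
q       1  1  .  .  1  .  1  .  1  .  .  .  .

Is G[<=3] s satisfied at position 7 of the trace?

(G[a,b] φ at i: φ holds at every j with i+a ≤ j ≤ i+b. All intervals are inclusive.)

True

Check s at every j in [7,10]:
  j=7: true
  j=8: true
  j=9: true
  j=10: true
All positions satisfy it → formula holds.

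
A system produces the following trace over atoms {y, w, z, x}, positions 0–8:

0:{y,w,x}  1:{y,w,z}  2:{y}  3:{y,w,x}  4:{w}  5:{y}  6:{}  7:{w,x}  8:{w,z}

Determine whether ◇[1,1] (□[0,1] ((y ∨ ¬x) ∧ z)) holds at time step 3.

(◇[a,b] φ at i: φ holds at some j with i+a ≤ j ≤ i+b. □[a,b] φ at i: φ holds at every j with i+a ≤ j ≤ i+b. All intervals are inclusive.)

False

Check □[0,1] ((y ∨ ¬x) ∧ z) at each j in [4,4]:
  j=4: fails at 4
No position in the window satisfies it → formula fails.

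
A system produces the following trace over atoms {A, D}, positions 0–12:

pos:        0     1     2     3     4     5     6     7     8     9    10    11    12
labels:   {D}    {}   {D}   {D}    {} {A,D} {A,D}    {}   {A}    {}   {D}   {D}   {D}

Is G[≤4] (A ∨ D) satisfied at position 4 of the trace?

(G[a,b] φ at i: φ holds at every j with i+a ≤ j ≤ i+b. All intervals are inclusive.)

Check (A ∨ D) at every j in [4,8]:
  j=4: false
  j=5: true
  j=6: true
  j=7: false
  j=8: true
Fails at j=4 → formula fails.

Does not hold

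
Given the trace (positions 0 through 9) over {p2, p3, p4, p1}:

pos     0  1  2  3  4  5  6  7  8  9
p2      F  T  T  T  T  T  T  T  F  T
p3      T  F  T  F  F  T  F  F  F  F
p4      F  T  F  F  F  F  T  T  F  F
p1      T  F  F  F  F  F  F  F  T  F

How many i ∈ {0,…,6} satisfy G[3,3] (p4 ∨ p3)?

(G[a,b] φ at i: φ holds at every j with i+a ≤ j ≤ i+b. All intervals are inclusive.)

3

Evaluate at each i in [0,6]:
  i=0: ✗ (fails at j=3)
  i=1: ✗ (fails at j=4)
  i=2: ✓ (all of [5,5])
  i=3: ✓ (all of [6,6])
  i=4: ✓ (all of [7,7])
  i=5: ✗ (fails at j=8)
  i=6: ✗ (fails at j=9)
Positions where it holds: {2, 3, 4} → 3.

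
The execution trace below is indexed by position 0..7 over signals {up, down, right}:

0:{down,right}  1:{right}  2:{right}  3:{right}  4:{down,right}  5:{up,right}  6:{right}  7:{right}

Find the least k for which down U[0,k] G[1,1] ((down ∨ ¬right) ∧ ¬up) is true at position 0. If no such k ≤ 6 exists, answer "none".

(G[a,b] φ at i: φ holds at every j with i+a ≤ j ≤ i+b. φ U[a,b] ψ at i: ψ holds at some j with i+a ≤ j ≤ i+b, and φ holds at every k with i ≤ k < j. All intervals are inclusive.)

none

Need earliest j ≥ 0 with G[1,1] ((down ∨ ¬right) ∧ ¬up), and down at every k in [0,j-1].
  j=0: rhs fails.
  j=1: rhs fails.
  j=2: rhs fails.
  j=3: rhs holds but lhs fails at k=1.
  j=4: rhs fails.
  j=5: rhs fails.
  j=6: rhs fails.
No witness within the range → none.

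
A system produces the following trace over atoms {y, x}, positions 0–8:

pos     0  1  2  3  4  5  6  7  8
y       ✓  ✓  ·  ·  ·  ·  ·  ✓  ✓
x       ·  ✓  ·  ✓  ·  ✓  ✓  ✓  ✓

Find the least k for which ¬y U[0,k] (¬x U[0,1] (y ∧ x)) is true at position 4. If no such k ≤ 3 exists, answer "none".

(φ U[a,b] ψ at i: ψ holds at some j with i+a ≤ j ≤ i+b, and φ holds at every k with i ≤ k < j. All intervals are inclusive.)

Need earliest j ≥ 4 with (¬x U[0,1] (y ∧ x)), and ¬y at every k in [4,j-1].
  j=4: rhs fails.
  j=5: rhs fails.
  j=6: rhs fails.
  j=7: rhs holds; lhs holds on [4,6]. k = 3.

3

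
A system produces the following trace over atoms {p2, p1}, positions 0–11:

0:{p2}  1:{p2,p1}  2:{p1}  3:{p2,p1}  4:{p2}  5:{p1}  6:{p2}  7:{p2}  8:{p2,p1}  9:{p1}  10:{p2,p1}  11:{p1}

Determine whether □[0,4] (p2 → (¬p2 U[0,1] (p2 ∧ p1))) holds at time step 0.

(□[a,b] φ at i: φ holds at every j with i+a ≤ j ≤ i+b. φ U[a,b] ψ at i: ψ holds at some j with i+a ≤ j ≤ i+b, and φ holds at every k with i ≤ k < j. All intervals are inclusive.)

Check (p2 → (¬p2 U[0,1] (p2 ∧ p1))) at every j in [0,4]:
  j=0: antecedent true; consequent fails → ✗
  j=1: antecedent true; consequent holds → ✓
  j=2: antecedent false → ✓
  j=3: antecedent true; consequent holds → ✓
  j=4: antecedent true; consequent fails → ✗
Fails at j=0 → formula fails.

Does not hold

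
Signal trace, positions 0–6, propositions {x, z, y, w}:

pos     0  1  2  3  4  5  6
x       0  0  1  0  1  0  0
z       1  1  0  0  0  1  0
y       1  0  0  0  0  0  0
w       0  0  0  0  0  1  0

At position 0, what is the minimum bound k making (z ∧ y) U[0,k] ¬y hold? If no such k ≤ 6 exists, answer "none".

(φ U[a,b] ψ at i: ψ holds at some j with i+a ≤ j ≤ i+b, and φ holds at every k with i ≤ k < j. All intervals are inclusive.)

Need earliest j ≥ 0 with ¬y, and (z ∧ y) at every k in [0,j-1].
  j=0: rhs fails.
  j=1: rhs holds; lhs holds on [0,0]. k = 1.

1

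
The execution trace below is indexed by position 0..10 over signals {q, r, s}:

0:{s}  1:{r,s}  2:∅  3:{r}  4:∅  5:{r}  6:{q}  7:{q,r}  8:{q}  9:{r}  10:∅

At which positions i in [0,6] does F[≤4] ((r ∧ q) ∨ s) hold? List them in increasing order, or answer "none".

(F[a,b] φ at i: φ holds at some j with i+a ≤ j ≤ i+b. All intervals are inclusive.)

Evaluate at each i in [0,6]:
  i=0: ✓ (witness j=0)
  i=1: ✓ (witness j=1)
  i=2: ✗ (none in [2,6])
  i=3: ✓ (witness j=7)
  i=4: ✓ (witness j=7)
  i=5: ✓ (witness j=7)
  i=6: ✓ (witness j=7)

0, 1, 3, 4, 5, 6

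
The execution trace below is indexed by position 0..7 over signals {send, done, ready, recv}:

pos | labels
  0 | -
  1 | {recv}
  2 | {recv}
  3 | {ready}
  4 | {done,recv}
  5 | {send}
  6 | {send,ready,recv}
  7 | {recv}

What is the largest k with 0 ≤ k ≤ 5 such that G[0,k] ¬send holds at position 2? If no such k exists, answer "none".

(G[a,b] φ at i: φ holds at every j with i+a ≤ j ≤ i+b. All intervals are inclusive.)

2

¬send must hold from j=2 onward; find where it first fails.
  j=2: holds
  j=3: holds
  j=4: holds
  j=5: fails
Holds on [2,4], so largest k = 2.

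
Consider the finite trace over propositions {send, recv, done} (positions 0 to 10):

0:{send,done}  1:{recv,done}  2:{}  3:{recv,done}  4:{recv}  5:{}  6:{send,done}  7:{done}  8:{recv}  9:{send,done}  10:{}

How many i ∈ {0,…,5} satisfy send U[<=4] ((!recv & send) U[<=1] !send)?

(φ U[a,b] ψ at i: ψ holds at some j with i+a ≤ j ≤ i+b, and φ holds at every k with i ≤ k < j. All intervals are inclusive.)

Evaluate at each i in [0,5]:
  i=0: ✓ (rhs at j=0)
  i=1: ✓ (rhs at j=1)
  i=2: ✓ (rhs at j=2)
  i=3: ✓ (rhs at j=3)
  i=4: ✓ (rhs at j=4)
  i=5: ✓ (rhs at j=5)
Positions where it holds: {0, 1, 2, 3, 4, 5} → 6.

6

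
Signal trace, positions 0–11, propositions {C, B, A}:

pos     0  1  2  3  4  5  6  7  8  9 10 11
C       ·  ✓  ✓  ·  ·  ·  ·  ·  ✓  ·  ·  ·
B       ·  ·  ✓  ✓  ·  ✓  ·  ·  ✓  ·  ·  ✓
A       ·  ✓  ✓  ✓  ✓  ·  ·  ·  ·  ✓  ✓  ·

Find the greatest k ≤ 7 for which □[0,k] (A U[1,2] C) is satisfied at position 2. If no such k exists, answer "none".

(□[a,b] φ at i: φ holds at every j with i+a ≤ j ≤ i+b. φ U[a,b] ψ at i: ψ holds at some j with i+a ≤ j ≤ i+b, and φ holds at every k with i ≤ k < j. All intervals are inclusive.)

none

(A U[1,2] C) must hold from j=2 onward; find where it first fails.
  j=2: fails → no k works.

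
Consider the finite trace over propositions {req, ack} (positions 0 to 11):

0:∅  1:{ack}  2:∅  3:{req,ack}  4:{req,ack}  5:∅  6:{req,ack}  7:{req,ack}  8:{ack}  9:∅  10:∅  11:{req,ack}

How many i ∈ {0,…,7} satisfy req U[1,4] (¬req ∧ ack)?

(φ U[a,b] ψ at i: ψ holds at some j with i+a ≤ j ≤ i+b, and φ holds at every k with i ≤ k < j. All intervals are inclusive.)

2

Evaluate at each i in [0,7]:
  i=0: ✗ (lhs fails at k=0 before rhs at j=1)
  i=1: ✗ (no rhs in [2,5])
  i=2: ✗ (no rhs in [3,6])
  i=3: ✗ (no rhs in [4,7])
  i=4: ✗ (lhs fails at k=5 before rhs at j=8)
  i=5: ✗ (lhs fails at k=5 before rhs at j=8)
  i=6: ✓ (rhs at j=8; lhs holds on [6,7])
  i=7: ✓ (rhs at j=8; lhs holds on [7,7])
Positions where it holds: {6, 7} → 2.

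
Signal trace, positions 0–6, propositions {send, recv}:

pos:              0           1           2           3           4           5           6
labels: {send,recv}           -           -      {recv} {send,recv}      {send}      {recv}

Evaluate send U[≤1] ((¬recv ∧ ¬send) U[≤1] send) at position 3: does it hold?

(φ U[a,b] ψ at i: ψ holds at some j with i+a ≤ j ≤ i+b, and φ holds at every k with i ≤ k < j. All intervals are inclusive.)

False

Need some j in [3,4] with ((¬recv ∧ ¬send) U[≤1] send), and send at every k in [3,j-1].
  j=3: ((¬recv ∧ ¬send) U[≤1] send) — fails.
  j=4: ((¬recv ∧ ¬send) U[≤1] send) holds, but send fails at k=3 → not this j.
No j in the window works → until fails.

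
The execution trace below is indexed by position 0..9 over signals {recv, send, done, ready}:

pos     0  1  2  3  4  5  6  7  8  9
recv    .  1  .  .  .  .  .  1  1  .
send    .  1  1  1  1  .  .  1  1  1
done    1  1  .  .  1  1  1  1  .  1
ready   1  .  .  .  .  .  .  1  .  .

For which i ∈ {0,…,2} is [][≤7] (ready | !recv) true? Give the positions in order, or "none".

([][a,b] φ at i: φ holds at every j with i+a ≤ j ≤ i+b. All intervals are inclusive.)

Evaluate at each i in [0,2]:
  i=0: ✗ (fails at j=1)
  i=1: ✗ (fails at j=1)
  i=2: ✗ (fails at j=8)

none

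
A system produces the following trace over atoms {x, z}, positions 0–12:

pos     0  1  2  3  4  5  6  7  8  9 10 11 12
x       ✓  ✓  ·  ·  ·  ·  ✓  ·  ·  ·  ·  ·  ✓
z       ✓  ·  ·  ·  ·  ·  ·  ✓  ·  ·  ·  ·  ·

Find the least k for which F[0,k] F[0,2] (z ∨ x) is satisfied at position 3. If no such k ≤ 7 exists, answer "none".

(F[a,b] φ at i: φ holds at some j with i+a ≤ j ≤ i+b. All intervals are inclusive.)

Scan j = 3,4,… for F[0,2] (z ∨ x):
  j=3: fails
  j=4: holds
First hit at j=4, so smallest k = 4-3 = 1.

1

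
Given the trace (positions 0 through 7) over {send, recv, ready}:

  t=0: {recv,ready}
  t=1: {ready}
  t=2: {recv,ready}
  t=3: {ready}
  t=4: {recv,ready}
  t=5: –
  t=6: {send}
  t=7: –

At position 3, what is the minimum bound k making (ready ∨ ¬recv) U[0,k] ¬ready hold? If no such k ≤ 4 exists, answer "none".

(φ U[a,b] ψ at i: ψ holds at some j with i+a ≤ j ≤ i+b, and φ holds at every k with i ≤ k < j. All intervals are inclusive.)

2

Need earliest j ≥ 3 with ¬ready, and (ready ∨ ¬recv) at every k in [3,j-1].
  j=3: rhs fails.
  j=4: rhs fails.
  j=5: rhs holds; lhs holds on [3,4]. k = 2.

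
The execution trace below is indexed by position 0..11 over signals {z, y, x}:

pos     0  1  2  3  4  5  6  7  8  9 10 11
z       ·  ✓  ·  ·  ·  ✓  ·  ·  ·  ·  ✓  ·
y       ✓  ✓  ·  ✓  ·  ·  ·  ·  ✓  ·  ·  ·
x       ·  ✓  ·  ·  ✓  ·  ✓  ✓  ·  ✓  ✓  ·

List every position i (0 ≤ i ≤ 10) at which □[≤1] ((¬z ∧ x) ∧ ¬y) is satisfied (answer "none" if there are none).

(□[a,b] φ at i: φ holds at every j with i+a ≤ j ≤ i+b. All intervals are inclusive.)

Evaluate at each i in [0,10]:
  i=0: ✗ (fails at j=0)
  i=1: ✗ (fails at j=1)
  i=2: ✗ (fails at j=2)
  i=3: ✗ (fails at j=3)
  i=4: ✗ (fails at j=5)
  i=5: ✗ (fails at j=5)
  i=6: ✓ (all of [6,7])
  i=7: ✗ (fails at j=8)
  i=8: ✗ (fails at j=8)
  i=9: ✗ (fails at j=10)
  i=10: ✗ (fails at j=10)

6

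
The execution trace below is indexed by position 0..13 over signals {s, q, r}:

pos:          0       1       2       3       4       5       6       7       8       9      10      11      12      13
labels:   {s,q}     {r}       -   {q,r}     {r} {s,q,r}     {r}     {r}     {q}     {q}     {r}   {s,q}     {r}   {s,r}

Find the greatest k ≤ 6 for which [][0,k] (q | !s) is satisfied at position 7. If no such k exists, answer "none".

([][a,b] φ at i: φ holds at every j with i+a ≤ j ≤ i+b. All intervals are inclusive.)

5

(q | !s) must hold from j=7 onward; find where it first fails.
  j=7: holds
  j=8: holds
  j=9: holds
  j=10: holds
  j=11: holds
  j=12: holds
  j=13: fails
Holds on [7,12], so largest k = 5.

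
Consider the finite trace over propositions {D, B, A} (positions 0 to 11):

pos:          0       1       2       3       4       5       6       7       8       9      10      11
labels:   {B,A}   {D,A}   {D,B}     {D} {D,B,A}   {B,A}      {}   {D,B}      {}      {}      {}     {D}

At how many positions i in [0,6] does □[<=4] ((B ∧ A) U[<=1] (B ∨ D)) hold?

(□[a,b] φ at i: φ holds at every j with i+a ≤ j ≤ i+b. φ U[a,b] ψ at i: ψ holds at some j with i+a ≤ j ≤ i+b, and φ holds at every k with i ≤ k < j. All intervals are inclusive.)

Evaluate at each i in [0,6]:
  i=0: ✓ (all of [0,4])
  i=1: ✓ (all of [1,5])
  i=2: ✗ (fails at j=6)
  i=3: ✗ (fails at j=6)
  i=4: ✗ (fails at j=6)
  i=5: ✗ (fails at j=6)
  i=6: ✗ (fails at j=6)
Positions where it holds: {0, 1} → 2.

2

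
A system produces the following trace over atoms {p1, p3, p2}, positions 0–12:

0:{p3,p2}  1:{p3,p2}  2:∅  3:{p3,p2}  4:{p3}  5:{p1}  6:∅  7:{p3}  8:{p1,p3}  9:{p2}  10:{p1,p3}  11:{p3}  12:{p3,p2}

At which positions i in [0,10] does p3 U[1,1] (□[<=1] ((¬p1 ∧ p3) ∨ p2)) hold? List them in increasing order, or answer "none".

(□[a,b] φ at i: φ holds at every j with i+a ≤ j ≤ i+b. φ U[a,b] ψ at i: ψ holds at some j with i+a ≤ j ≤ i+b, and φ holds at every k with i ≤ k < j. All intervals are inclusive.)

10

Evaluate at each i in [0,10]:
  i=0: ✗ (no rhs in [1,1])
  i=1: ✗ (no rhs in [2,2])
  i=2: ✗ (lhs fails at k=2 before rhs at j=3)
  i=3: ✗ (no rhs in [4,4])
  i=4: ✗ (no rhs in [5,5])
  i=5: ✗ (no rhs in [6,6])
  i=6: ✗ (no rhs in [7,7])
  i=7: ✗ (no rhs in [8,8])
  i=8: ✗ (no rhs in [9,9])
  i=9: ✗ (no rhs in [10,10])
  i=10: ✓ (rhs at j=11; lhs holds on [10,10])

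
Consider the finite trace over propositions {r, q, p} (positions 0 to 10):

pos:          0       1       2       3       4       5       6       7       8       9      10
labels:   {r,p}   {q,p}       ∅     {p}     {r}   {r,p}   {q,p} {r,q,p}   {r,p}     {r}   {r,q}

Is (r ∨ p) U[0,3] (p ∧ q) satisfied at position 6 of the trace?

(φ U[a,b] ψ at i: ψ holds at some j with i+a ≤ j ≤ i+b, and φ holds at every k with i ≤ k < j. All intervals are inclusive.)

Need some j in [6,9] with (p ∧ q), and (r ∨ p) at every k in [6,j-1].
  j=6: (p ∧ q) holds; no prefix to check → satisfied.

Holds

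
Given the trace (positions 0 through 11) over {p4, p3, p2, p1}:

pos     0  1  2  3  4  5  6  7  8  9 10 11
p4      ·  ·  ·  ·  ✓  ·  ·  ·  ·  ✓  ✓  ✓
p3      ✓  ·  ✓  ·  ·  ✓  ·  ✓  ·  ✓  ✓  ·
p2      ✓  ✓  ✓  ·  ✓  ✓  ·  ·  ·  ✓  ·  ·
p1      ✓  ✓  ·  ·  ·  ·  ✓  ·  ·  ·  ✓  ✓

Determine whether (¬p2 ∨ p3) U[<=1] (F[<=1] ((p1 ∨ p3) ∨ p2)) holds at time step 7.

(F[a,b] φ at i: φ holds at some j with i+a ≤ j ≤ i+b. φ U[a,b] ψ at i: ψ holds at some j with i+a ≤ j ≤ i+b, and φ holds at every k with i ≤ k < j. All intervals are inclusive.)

Yes

Need some j in [7,8] with F[<=1] ((p1 ∨ p3) ∨ p2), and (¬p2 ∨ p3) at every k in [7,j-1].
  j=7: F[<=1] ((p1 ∨ p3) ∨ p2) holds; no prefix to check → satisfied.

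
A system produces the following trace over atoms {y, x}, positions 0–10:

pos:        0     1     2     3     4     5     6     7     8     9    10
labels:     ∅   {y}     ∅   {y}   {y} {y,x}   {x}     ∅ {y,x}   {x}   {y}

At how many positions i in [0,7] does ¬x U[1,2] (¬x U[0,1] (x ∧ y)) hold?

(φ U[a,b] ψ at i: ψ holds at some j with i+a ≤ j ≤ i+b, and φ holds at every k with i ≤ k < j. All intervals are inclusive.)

Evaluate at each i in [0,7]:
  i=0: ✗ (no rhs in [1,2])
  i=1: ✗ (no rhs in [2,3])
  i=2: ✓ (rhs at j=4; lhs holds on [2,3])
  i=3: ✓ (rhs at j=4; lhs holds on [3,3])
  i=4: ✓ (rhs at j=5; lhs holds on [4,4])
  i=5: ✗ (lhs fails at k=5 before rhs at j=7)
  i=6: ✗ (lhs fails at k=6 before rhs at j=7)
  i=7: ✓ (rhs at j=8; lhs holds on [7,7])
Positions where it holds: {2, 3, 4, 7} → 4.

4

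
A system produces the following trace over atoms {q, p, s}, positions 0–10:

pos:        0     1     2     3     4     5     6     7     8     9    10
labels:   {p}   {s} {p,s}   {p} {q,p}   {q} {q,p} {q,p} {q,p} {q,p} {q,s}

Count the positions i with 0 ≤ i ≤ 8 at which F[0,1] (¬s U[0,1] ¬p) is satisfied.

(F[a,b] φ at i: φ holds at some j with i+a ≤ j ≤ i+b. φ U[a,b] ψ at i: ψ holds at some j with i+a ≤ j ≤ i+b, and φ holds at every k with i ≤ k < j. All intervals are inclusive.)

6

Evaluate at each i in [0,8]:
  i=0: ✓ (witness j=0)
  i=1: ✓ (witness j=1)
  i=2: ✗ (none in [2,3])
  i=3: ✓ (witness j=4)
  i=4: ✓ (witness j=4)
  i=5: ✓ (witness j=5)
  i=6: ✗ (none in [6,7])
  i=7: ✗ (none in [7,8])
  i=8: ✓ (witness j=9)
Positions where it holds: {0, 1, 3, 4, 5, 8} → 6.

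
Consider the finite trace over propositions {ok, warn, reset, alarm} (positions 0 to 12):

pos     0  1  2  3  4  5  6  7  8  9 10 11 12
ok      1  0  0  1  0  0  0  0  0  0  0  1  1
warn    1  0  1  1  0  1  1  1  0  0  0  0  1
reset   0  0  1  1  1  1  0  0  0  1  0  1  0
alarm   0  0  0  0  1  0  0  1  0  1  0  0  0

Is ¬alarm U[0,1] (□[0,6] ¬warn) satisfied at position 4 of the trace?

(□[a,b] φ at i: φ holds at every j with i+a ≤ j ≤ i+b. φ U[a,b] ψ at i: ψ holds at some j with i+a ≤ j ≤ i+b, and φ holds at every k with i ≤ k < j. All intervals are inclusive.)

Need some j in [4,5] with □[0,6] ¬warn, and ¬alarm at every k in [4,j-1].
  j=4: □[0,6] ¬warn — fails at 5.
  j=5: □[0,6] ¬warn — fails at 5.
No j in the window works → until fails.

Does not hold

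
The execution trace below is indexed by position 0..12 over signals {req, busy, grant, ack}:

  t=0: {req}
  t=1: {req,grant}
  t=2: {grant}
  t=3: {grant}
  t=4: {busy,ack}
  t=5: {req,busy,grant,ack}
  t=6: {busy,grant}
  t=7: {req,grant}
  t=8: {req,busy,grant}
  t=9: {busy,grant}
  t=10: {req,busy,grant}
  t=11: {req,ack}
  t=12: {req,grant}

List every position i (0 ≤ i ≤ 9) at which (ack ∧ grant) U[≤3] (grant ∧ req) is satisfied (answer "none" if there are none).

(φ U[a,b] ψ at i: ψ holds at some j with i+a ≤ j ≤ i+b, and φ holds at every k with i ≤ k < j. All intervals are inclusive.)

1, 5, 7, 8

Evaluate at each i in [0,9]:
  i=0: ✗ (lhs fails at k=0 before rhs at j=1)
  i=1: ✓ (rhs at j=1)
  i=2: ✗ (lhs fails at k=2 before rhs at j=5)
  i=3: ✗ (lhs fails at k=3 before rhs at j=5)
  i=4: ✗ (lhs fails at k=4 before rhs at j=5)
  i=5: ✓ (rhs at j=5)
  i=6: ✗ (lhs fails at k=6 before rhs at j=7)
  i=7: ✓ (rhs at j=7)
  i=8: ✓ (rhs at j=8)
  i=9: ✗ (lhs fails at k=9 before rhs at j=10)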